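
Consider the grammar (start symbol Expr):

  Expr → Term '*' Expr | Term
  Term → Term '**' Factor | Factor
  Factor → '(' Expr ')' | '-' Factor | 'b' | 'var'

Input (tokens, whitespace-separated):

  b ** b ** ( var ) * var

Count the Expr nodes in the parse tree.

[Expr [Term [Term [Term [Factor b]] ** [Factor b]] ** [Factor ( [Expr [Term [Factor var]]] )]] * [Expr [Term [Factor var]]]]

3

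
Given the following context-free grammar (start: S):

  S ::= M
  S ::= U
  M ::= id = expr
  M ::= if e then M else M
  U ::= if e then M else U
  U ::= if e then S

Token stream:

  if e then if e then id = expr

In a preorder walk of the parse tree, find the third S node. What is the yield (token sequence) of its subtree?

id = expr

[S [U if e then [S [U if e then [S [M id = expr]]]]]]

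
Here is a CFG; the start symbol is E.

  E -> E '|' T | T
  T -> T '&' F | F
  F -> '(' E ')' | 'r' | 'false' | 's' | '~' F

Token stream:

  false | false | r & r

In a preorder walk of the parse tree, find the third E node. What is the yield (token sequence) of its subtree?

[E [E [E [T [F false]]] | [T [F false]]] | [T [T [F r]] & [F r]]]

false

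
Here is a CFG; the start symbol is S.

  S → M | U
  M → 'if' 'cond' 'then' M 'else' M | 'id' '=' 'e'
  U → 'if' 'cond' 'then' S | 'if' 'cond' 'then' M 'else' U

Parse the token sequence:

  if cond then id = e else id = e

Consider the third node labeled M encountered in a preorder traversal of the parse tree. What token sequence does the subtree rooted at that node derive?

id = e

[S [M if cond then [M id = e] else [M id = e]]]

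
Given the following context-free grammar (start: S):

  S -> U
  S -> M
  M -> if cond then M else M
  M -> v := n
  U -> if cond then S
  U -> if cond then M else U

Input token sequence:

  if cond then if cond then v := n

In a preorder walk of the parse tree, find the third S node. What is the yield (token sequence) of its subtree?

v := n

[S [U if cond then [S [U if cond then [S [M v := n]]]]]]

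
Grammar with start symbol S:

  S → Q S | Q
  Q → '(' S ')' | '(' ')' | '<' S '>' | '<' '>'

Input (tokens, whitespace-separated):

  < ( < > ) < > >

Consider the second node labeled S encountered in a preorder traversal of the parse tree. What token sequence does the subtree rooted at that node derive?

( < > ) < >

[S [Q < [S [Q ( [S [Q < >]] )] [S [Q < >]]] >]]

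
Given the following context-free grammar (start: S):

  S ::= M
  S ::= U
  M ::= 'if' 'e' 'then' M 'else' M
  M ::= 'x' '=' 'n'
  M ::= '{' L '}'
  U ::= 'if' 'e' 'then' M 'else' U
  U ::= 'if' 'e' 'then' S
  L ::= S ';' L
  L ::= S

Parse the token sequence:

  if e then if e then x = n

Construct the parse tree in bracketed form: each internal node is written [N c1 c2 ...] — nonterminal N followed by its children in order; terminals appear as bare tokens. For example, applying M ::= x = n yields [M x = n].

S
U
if e then S
if e then U
if e then if e then S
if e then if e then M
if e then if e then x = n

[S [U if e then [S [U if e then [S [M x = n]]]]]]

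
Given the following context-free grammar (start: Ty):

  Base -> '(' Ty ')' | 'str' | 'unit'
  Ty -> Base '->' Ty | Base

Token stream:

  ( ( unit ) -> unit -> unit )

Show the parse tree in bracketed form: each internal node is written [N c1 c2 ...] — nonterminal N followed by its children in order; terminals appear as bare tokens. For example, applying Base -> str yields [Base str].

Ty
Base
( Ty )
( Base -> Ty )
( ( Ty ) -> Ty )
( ( Base ) -> Ty )
( ( unit ) -> Ty )
( ( unit ) -> Base -> Ty )
( ( unit ) -> unit -> Ty )
( ( unit ) -> unit -> Base )
( ( unit ) -> unit -> unit )

[Ty [Base ( [Ty [Base ( [Ty [Base unit]] )] -> [Ty [Base unit] -> [Ty [Base unit]]]] )]]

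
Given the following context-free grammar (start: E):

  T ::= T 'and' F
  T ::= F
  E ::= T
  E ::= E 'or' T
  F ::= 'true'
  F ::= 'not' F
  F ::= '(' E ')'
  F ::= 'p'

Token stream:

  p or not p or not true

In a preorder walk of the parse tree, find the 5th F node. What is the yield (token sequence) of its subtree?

[E [E [E [T [F p]]] or [T [F not [F p]]]] or [T [F not [F true]]]]

true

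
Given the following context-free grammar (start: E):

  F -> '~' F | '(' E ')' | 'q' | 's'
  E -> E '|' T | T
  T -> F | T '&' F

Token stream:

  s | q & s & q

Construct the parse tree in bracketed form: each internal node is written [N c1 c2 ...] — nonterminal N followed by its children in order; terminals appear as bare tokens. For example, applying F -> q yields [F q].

[E [E [T [F s]]] | [T [T [T [F q]] & [F s]] & [F q]]]

E
E | T
T | T
F | T
s | T
s | T & F
s | T & F & F
s | F & F & F
s | q & F & F
s | q & s & F
s | q & s & q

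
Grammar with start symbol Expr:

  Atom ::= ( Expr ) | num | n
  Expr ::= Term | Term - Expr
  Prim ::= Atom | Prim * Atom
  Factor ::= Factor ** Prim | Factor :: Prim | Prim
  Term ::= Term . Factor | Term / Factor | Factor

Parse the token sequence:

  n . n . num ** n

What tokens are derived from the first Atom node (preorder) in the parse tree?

[Expr [Term [Term [Term [Factor [Prim [Atom n]]]] . [Factor [Prim [Atom n]]]] . [Factor [Factor [Prim [Atom num]]] ** [Prim [Atom n]]]]]

n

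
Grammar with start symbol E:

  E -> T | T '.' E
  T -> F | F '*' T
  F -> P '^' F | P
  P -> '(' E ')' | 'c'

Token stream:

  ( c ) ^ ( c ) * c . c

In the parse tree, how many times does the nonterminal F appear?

[E [T [F [P ( [E [T [F [P c]]]] )] ^ [F [P ( [E [T [F [P c]]]] )]]] * [T [F [P c]]]] . [E [T [F [P c]]]]]

6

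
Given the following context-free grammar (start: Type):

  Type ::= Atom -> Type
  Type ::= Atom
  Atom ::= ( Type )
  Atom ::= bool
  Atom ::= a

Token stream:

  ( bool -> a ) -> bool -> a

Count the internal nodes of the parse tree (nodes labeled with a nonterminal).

10

[Type [Atom ( [Type [Atom bool] -> [Type [Atom a]]] )] -> [Type [Atom bool] -> [Type [Atom a]]]]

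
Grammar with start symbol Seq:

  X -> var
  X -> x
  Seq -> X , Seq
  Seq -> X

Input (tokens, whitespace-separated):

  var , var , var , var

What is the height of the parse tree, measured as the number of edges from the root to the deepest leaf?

5

[Seq [X var] , [Seq [X var] , [Seq [X var] , [Seq [X var]]]]]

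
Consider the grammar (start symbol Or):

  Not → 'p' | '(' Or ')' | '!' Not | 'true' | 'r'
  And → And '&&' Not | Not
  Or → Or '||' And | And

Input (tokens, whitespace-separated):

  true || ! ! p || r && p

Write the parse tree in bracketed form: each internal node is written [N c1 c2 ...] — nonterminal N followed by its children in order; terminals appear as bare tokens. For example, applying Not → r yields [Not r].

Or
Or || And
Or || And || And
And || And || And
Not || And || And
true || And || And
true || Not || And
true || ! Not || And
true || ! ! Not || And
true || ! ! p || And
true || ! ! p || And && Not
true || ! ! p || Not && Not
true || ! ! p || r && Not
true || ! ! p || r && p

[Or [Or [Or [And [Not true]]] || [And [Not ! [Not ! [Not p]]]]] || [And [And [Not r]] && [Not p]]]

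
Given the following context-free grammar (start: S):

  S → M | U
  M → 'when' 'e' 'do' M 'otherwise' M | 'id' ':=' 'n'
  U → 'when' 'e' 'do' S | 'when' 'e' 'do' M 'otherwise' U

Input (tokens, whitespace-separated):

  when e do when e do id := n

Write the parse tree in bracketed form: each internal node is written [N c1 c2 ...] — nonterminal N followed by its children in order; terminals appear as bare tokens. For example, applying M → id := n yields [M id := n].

S
U
when e do S
when e do U
when e do when e do S
when e do when e do M
when e do when e do id := n

[S [U when e do [S [U when e do [S [M id := n]]]]]]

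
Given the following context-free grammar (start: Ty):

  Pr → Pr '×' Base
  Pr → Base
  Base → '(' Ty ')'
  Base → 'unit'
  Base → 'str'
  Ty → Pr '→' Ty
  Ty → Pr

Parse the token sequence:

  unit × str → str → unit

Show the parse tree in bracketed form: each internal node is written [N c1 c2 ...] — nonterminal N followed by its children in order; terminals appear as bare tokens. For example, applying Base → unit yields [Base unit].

[Ty [Pr [Pr [Base unit]] × [Base str]] → [Ty [Pr [Base str]] → [Ty [Pr [Base unit]]]]]

Ty
Pr → Ty
Pr × Base → Ty
Base × Base → Ty
unit × Base → Ty
unit × str → Ty
unit × str → Pr → Ty
unit × str → Base → Ty
unit × str → str → Ty
unit × str → str → Pr
unit × str → str → Base
unit × str → str → unit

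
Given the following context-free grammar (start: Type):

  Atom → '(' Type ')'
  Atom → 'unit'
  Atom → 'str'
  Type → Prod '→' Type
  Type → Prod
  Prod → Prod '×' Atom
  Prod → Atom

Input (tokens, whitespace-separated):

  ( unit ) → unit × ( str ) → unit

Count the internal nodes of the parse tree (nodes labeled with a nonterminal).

[Type [Prod [Atom ( [Type [Prod [Atom unit]]] )]] → [Type [Prod [Prod [Atom unit]] × [Atom ( [Type [Prod [Atom str]]] )]] → [Type [Prod [Atom unit]]]]]

17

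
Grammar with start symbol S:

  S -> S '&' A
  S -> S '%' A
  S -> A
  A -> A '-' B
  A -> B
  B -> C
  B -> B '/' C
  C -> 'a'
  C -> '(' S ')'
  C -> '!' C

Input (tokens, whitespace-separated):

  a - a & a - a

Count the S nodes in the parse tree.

[S [S [A [A [B [C a]]] - [B [C a]]]] & [A [A [B [C a]]] - [B [C a]]]]

2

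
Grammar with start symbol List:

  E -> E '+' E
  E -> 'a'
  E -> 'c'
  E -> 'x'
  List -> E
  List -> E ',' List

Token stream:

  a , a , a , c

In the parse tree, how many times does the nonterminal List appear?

4

[List [E a] , [List [E a] , [List [E a] , [List [E c]]]]]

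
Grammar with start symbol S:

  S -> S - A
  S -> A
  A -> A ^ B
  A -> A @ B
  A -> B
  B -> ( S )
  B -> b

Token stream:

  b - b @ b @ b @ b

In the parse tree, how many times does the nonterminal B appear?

[S [S [A [B b]]] - [A [A [A [A [B b]] @ [B b]] @ [B b]] @ [B b]]]

5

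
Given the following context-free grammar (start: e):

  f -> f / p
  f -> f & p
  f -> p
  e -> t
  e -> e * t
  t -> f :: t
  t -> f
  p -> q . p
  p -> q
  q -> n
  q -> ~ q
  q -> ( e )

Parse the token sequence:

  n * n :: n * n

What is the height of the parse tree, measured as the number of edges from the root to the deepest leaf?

[e [e [e [t [f [p [q n]]]]] * [t [f [p [q n]]] :: [t [f [p [q n]]]]]] * [t [f [p [q n]]]]]

7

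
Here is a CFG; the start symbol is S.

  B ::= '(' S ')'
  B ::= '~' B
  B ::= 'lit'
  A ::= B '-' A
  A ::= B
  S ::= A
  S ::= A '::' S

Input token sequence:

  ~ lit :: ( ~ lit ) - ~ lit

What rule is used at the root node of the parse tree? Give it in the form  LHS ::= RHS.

[S [A [B ~ [B lit]]] :: [S [A [B ( [S [A [B ~ [B lit]]]] )] - [A [B ~ [B lit]]]]]]

S ::= A '::' S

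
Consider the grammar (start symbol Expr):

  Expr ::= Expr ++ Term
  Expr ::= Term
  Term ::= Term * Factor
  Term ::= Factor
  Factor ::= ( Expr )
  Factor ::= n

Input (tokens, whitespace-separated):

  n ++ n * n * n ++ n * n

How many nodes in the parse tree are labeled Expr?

3

[Expr [Expr [Expr [Term [Factor n]]] ++ [Term [Term [Term [Factor n]] * [Factor n]] * [Factor n]]] ++ [Term [Term [Factor n]] * [Factor n]]]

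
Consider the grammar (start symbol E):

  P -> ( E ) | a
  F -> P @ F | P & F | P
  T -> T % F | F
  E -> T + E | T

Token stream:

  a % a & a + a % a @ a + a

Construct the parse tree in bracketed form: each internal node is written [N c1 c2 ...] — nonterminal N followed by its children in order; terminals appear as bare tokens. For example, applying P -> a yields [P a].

[E [T [T [F [P a]]] % [F [P a] & [F [P a]]]] + [E [T [T [F [P a]]] % [F [P a] @ [F [P a]]]] + [E [T [F [P a]]]]]]

E
T + E
T % F + E
F % F + E
P % F + E
a % F + E
a % P & F + E
a % a & F + E
a % a & P + E
a % a & a + E
a % a & a + T + E
a % a & a + T % F + E
a % a & a + F % F + E
a % a & a + P % F + E
a % a & a + a % F + E
a % a & a + a % P @ F + E
a % a & a + a % a @ F + E
a % a & a + a % a @ P + E
a % a & a + a % a @ a + E
a % a & a + a % a @ a + T
a % a & a + a % a @ a + F
a % a & a + a % a @ a + P
a % a & a + a % a @ a + a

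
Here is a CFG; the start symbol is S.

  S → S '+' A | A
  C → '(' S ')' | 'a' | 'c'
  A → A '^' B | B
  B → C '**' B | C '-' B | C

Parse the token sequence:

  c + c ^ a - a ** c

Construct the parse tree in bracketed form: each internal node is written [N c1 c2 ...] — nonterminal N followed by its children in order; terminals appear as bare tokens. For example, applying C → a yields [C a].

[S [S [A [B [C c]]]] + [A [A [B [C c]]] ^ [B [C a] - [B [C a] ** [B [C c]]]]]]

S
S + A
A + A
B + A
C + A
c + A
c + A ^ B
c + B ^ B
c + C ^ B
c + c ^ B
c + c ^ C - B
c + c ^ a - B
c + c ^ a - C ** B
c + c ^ a - a ** B
c + c ^ a - a ** C
c + c ^ a - a ** c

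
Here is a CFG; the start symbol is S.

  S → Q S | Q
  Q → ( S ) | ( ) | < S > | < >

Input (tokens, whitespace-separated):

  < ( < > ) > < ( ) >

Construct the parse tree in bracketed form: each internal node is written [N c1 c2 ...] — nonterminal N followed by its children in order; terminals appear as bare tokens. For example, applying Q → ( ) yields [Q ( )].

[S [Q < [S [Q ( [S [Q < >]] )]] >] [S [Q < [S [Q ( )]] >]]]

S
Q S
< S > S
< Q > S
< ( S ) > S
< ( Q ) > S
< ( < > ) > S
< ( < > ) > Q
< ( < > ) > < S >
< ( < > ) > < Q >
< ( < > ) > < ( ) >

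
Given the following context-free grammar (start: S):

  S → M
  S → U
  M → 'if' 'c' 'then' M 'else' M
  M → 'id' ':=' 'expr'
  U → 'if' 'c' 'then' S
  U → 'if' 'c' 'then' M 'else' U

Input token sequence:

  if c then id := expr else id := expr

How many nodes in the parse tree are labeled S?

[S [M if c then [M id := expr] else [M id := expr]]]

1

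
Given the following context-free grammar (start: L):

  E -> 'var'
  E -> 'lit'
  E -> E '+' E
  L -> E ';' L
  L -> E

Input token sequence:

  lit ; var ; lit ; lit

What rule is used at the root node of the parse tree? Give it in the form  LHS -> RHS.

[L [E lit] ; [L [E var] ; [L [E lit] ; [L [E lit]]]]]

L -> E ';' L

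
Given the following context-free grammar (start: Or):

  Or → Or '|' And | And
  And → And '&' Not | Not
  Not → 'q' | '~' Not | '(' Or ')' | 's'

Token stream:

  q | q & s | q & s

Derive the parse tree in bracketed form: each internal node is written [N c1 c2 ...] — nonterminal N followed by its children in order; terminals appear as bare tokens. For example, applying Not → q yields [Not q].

[Or [Or [Or [And [Not q]]] | [And [And [Not q]] & [Not s]]] | [And [And [Not q]] & [Not s]]]

Or
Or | And
Or | And | And
And | And | And
Not | And | And
q | And | And
q | And & Not | And
q | Not & Not | And
q | q & Not | And
q | q & s | And
q | q & s | And & Not
q | q & s | Not & Not
q | q & s | q & Not
q | q & s | q & s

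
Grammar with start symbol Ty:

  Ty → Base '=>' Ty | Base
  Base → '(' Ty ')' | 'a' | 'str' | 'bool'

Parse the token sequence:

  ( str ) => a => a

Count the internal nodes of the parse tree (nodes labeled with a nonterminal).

8

[Ty [Base ( [Ty [Base str]] )] => [Ty [Base a] => [Ty [Base a]]]]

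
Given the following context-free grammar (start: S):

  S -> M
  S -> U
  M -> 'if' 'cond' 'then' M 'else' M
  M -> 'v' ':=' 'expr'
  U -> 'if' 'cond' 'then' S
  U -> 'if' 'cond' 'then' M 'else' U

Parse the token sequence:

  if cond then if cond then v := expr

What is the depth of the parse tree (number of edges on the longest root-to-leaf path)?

6

[S [U if cond then [S [U if cond then [S [M v := expr]]]]]]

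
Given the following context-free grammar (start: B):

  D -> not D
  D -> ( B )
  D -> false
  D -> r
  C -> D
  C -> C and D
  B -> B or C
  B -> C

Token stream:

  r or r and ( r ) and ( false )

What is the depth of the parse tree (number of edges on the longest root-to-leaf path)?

7

[B [B [C [D r]]] or [C [C [C [D r]] and [D ( [B [C [D r]]] )]] and [D ( [B [C [D false]]] )]]]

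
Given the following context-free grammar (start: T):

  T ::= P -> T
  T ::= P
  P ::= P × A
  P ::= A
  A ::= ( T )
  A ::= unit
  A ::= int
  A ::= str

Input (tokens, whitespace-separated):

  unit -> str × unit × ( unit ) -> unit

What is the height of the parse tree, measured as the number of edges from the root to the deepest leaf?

7

[T [P [A unit]] -> [T [P [P [P [A str]] × [A unit]] × [A ( [T [P [A unit]]] )]] -> [T [P [A unit]]]]]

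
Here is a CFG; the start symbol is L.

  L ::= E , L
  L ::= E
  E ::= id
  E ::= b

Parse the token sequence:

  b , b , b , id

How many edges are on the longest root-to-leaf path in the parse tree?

5

[L [E b] , [L [E b] , [L [E b] , [L [E id]]]]]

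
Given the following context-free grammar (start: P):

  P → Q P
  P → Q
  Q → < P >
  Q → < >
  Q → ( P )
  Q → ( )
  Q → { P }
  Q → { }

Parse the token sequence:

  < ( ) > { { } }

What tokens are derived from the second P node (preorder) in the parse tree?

( )

[P [Q < [P [Q ( )]] >] [P [Q { [P [Q { }]] }]]]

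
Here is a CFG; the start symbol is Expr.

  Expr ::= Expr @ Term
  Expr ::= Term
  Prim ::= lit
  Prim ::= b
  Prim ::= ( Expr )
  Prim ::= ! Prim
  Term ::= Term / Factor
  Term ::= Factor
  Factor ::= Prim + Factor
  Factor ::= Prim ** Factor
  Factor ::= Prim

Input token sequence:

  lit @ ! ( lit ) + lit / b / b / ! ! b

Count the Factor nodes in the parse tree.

7

[Expr [Expr [Term [Factor [Prim lit]]]] @ [Term [Term [Term [Term [Factor [Prim ! [Prim ( [Expr [Term [Factor [Prim lit]]]] )]] + [Factor [Prim lit]]]] / [Factor [Prim b]]] / [Factor [Prim b]]] / [Factor [Prim ! [Prim ! [Prim b]]]]]]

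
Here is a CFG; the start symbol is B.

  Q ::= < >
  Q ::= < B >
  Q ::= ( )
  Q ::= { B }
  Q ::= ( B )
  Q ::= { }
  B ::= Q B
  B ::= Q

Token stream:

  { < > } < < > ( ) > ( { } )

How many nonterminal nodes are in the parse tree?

[B [Q { [B [Q < >]] }] [B [Q < [B [Q < >] [B [Q ( )]]] >] [B [Q ( [B [Q { }]] )]]]]

14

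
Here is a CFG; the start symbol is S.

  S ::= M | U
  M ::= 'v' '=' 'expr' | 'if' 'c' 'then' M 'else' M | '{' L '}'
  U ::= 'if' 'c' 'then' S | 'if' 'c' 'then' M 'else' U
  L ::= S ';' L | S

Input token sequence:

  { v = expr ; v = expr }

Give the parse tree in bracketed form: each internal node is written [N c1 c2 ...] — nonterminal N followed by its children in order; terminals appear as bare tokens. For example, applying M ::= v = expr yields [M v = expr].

S
M
{ L }
{ S ; L }
{ M ; L }
{ v = expr ; L }
{ v = expr ; S }
{ v = expr ; M }
{ v = expr ; v = expr }

[S [M { [L [S [M v = expr]] ; [L [S [M v = expr]]]] }]]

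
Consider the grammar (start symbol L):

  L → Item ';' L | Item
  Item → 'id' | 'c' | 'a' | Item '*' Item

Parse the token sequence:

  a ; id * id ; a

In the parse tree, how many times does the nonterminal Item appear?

[L [Item a] ; [L [Item [Item id] * [Item id]] ; [L [Item a]]]]

5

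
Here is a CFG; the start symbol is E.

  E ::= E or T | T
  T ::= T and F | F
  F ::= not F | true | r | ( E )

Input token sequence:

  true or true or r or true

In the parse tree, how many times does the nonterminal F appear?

4

[E [E [E [E [T [F true]]] or [T [F true]]] or [T [F r]]] or [T [F true]]]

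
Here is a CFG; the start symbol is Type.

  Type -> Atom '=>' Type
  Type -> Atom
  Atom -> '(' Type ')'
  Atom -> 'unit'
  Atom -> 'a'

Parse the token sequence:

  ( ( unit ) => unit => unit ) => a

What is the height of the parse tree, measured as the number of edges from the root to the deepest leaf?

6

[Type [Atom ( [Type [Atom ( [Type [Atom unit]] )] => [Type [Atom unit] => [Type [Atom unit]]]] )] => [Type [Atom a]]]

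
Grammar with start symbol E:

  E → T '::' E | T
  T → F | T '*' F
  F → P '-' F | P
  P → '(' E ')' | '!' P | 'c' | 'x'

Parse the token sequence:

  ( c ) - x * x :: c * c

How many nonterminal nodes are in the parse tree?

[E [T [T [F [P ( [E [T [F [P c]]]] )] - [F [P x]]]] * [F [P x]]] :: [E [T [T [F [P c]]] * [F [P c]]]]]

20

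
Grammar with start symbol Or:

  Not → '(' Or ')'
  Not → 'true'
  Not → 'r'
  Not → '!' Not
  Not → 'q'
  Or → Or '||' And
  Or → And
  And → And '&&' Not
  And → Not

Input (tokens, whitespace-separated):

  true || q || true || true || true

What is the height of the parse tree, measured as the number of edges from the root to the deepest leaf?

[Or [Or [Or [Or [Or [And [Not true]]] || [And [Not q]]] || [And [Not true]]] || [And [Not true]]] || [And [Not true]]]

7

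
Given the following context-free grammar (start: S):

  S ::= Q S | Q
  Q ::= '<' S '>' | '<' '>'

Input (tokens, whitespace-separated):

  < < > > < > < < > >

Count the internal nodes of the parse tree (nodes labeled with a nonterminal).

[S [Q < [S [Q < >]] >] [S [Q < >] [S [Q < [S [Q < >]] >]]]]

10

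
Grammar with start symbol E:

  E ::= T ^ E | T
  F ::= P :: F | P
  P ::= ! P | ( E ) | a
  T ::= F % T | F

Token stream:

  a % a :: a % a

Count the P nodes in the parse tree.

4

[E [T [F [P a]] % [T [F [P a] :: [F [P a]]] % [T [F [P a]]]]]]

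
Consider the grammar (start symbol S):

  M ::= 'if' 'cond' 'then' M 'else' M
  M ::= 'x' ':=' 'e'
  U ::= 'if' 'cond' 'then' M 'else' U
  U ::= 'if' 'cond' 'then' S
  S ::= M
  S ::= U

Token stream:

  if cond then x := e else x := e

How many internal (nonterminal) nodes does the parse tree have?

4

[S [M if cond then [M x := e] else [M x := e]]]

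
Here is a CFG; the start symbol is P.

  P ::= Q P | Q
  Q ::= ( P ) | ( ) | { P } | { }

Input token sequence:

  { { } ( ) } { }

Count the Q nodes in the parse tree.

4

[P [Q { [P [Q { }] [P [Q ( )]]] }] [P [Q { }]]]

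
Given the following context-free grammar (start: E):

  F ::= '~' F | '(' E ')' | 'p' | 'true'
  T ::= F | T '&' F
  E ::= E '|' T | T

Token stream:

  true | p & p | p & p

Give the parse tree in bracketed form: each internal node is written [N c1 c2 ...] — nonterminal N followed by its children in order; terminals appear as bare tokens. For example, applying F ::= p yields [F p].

E
E | T
E | T | T
T | T | T
F | T | T
true | T | T
true | T & F | T
true | F & F | T
true | p & F | T
true | p & p | T
true | p & p | T & F
true | p & p | F & F
true | p & p | p & F
true | p & p | p & p

[E [E [E [T [F true]]] | [T [T [F p]] & [F p]]] | [T [T [F p]] & [F p]]]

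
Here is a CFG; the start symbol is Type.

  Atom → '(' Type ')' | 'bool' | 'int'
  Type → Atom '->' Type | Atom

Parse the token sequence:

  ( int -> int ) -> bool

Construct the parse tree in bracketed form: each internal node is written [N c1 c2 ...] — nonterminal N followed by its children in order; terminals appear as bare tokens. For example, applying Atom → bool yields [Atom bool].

[Type [Atom ( [Type [Atom int] -> [Type [Atom int]]] )] -> [Type [Atom bool]]]

Type
Atom -> Type
( Type ) -> Type
( Atom -> Type ) -> Type
( int -> Type ) -> Type
( int -> Atom ) -> Type
( int -> int ) -> Type
( int -> int ) -> Atom
( int -> int ) -> bool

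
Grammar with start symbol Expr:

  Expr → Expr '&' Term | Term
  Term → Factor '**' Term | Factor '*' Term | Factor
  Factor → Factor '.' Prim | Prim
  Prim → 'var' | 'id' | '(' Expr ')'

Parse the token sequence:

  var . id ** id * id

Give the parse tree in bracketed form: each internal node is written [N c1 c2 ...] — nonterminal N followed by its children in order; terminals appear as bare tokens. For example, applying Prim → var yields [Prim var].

[Expr [Term [Factor [Factor [Prim var]] . [Prim id]] ** [Term [Factor [Prim id]] * [Term [Factor [Prim id]]]]]]

Expr
Term
Factor ** Term
Factor . Prim ** Term
Prim . Prim ** Term
var . Prim ** Term
var . id ** Term
var . id ** Factor * Term
var . id ** Prim * Term
var . id ** id * Term
var . id ** id * Factor
var . id ** id * Prim
var . id ** id * id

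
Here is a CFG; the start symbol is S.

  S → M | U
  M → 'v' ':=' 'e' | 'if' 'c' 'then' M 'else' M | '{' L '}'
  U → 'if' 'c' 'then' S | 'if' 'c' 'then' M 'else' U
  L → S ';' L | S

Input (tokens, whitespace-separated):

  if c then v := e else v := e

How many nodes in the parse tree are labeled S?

1

[S [M if c then [M v := e] else [M v := e]]]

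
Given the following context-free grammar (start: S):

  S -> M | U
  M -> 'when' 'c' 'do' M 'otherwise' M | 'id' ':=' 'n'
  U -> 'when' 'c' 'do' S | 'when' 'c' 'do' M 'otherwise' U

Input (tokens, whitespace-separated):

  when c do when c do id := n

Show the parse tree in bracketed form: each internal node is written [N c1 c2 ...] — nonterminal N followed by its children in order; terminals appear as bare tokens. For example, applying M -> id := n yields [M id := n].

[S [U when c do [S [U when c do [S [M id := n]]]]]]

S
U
when c do S
when c do U
when c do when c do S
when c do when c do M
when c do when c do id := n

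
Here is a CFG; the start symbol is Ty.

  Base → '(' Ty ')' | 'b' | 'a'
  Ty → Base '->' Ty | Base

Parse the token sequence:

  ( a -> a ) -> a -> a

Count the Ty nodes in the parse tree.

[Ty [Base ( [Ty [Base a] -> [Ty [Base a]]] )] -> [Ty [Base a] -> [Ty [Base a]]]]

5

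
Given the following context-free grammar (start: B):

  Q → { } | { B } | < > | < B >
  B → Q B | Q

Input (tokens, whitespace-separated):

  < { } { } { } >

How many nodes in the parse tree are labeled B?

4

[B [Q < [B [Q { }] [B [Q { }] [B [Q { }]]]] >]]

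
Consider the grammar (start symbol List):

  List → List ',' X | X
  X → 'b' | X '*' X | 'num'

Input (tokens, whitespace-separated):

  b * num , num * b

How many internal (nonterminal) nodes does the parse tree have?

[List [List [X [X b] * [X num]]] , [X [X num] * [X b]]]

8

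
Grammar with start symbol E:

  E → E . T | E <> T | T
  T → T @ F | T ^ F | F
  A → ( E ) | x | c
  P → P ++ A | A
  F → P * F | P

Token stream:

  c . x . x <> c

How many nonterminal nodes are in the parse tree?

[E [E [E [E [T [F [P [A c]]]]] . [T [F [P [A x]]]]] . [T [F [P [A x]]]]] <> [T [F [P [A c]]]]]

20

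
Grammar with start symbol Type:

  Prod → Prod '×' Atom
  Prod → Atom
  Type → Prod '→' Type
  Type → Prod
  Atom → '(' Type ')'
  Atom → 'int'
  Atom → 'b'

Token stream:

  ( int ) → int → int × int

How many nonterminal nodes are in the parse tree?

14

[Type [Prod [Atom ( [Type [Prod [Atom int]]] )]] → [Type [Prod [Atom int]] → [Type [Prod [Prod [Atom int]] × [Atom int]]]]]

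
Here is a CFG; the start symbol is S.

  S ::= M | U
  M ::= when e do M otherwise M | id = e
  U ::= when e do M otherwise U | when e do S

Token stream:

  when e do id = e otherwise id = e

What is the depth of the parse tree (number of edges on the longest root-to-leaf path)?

3

[S [M when e do [M id = e] otherwise [M id = e]]]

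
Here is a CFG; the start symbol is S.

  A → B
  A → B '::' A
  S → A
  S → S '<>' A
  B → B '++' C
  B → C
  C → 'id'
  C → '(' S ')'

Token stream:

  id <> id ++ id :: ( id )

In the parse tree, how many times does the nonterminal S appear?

3

[S [S [A [B [C id]]]] <> [A [B [B [C id]] ++ [C id]] :: [A [B [C ( [S [A [B [C id]]]] )]]]]]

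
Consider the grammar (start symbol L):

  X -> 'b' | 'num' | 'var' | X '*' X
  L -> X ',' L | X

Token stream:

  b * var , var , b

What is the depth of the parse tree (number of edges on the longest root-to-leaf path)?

[L [X [X b] * [X var]] , [L [X var] , [L [X b]]]]

4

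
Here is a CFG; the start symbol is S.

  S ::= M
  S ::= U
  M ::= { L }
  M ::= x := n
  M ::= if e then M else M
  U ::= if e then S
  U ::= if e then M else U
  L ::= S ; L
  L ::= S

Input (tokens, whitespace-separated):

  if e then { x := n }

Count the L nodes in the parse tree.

1

[S [U if e then [S [M { [L [S [M x := n]]] }]]]]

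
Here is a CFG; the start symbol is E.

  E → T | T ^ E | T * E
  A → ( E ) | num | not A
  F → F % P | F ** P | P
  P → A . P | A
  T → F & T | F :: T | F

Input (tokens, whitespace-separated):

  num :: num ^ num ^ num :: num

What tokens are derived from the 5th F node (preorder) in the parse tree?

[E [T [F [P [A num]]] :: [T [F [P [A num]]]]] ^ [E [T [F [P [A num]]]] ^ [E [T [F [P [A num]]] :: [T [F [P [A num]]]]]]]]

num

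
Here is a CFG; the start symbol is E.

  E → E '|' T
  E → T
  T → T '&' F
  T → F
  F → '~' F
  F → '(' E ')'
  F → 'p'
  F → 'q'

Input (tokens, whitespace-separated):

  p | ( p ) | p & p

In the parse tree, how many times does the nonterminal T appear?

5

[E [E [E [T [F p]]] | [T [F ( [E [T [F p]]] )]]] | [T [T [F p]] & [F p]]]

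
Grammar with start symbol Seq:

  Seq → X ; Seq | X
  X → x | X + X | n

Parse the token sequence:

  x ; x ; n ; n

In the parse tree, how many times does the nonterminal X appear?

[Seq [X x] ; [Seq [X x] ; [Seq [X n] ; [Seq [X n]]]]]

4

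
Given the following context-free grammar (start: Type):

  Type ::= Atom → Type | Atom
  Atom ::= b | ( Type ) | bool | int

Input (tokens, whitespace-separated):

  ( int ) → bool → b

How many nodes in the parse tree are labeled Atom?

[Type [Atom ( [Type [Atom int]] )] → [Type [Atom bool] → [Type [Atom b]]]]

4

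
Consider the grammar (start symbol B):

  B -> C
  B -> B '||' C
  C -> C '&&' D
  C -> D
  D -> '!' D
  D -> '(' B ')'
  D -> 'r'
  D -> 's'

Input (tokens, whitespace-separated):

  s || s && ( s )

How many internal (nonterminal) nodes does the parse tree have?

[B [B [C [D s]]] || [C [C [D s]] && [D ( [B [C [D s]]] )]]]

11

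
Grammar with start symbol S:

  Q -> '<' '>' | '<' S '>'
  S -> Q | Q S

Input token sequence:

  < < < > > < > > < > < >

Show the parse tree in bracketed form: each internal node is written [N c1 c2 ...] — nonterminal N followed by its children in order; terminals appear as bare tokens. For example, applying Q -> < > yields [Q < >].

S
Q S
< S > S
< Q S > S
< < S > S > S
< < Q > S > S
< < < > > S > S
< < < > > Q > S
< < < > > < > > S
< < < > > < > > Q S
< < < > > < > > < > S
< < < > > < > > < > Q
< < < > > < > > < > < >

[S [Q < [S [Q < [S [Q < >]] >] [S [Q < >]]] >] [S [Q < >] [S [Q < >]]]]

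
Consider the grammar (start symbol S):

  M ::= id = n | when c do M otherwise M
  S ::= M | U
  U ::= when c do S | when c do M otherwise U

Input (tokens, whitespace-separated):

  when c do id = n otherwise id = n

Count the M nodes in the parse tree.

[S [M when c do [M id = n] otherwise [M id = n]]]

3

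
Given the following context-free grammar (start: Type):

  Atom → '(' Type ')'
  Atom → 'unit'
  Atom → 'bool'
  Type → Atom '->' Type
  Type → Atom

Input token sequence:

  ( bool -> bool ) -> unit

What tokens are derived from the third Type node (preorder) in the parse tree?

[Type [Atom ( [Type [Atom bool] -> [Type [Atom bool]]] )] -> [Type [Atom unit]]]

bool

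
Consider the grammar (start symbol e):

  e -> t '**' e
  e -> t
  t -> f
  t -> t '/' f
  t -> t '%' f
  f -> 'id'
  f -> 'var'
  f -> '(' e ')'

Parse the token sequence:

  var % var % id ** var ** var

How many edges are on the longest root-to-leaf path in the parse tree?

5

[e [t [t [t [f var]] % [f var]] % [f id]] ** [e [t [f var]] ** [e [t [f var]]]]]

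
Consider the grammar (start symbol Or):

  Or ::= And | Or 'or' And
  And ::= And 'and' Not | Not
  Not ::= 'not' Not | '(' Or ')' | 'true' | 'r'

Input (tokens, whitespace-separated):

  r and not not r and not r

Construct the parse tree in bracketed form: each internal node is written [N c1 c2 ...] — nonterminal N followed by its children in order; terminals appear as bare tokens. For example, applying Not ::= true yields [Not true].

Or
And
And and Not
And and Not and Not
Not and Not and Not
r and Not and Not
r and not Not and Not
r and not not Not and Not
r and not not r and Not
r and not not r and not Not
r and not not r and not r

[Or [And [And [And [Not r]] and [Not not [Not not [Not r]]]] and [Not not [Not r]]]]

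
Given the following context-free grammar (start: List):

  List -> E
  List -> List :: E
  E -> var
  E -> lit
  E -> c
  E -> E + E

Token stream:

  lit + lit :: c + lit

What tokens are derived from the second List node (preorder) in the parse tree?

[List [List [E [E lit] + [E lit]]] :: [E [E c] + [E lit]]]

lit + lit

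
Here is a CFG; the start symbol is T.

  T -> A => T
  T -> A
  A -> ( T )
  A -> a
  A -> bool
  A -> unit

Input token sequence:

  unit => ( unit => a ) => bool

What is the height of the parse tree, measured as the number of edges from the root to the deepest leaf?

6

[T [A unit] => [T [A ( [T [A unit] => [T [A a]]] )] => [T [A bool]]]]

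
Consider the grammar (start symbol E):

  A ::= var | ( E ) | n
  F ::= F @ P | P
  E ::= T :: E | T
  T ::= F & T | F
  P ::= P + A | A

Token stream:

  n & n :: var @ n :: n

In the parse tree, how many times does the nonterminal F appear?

5

[E [T [F [P [A n]]] & [T [F [P [A n]]]]] :: [E [T [F [F [P [A var]]] @ [P [A n]]]] :: [E [T [F [P [A n]]]]]]]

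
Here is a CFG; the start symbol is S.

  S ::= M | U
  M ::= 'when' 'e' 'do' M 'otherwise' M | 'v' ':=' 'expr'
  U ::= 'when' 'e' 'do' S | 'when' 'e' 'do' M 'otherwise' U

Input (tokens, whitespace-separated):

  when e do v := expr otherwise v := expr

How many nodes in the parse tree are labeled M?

[S [M when e do [M v := expr] otherwise [M v := expr]]]

3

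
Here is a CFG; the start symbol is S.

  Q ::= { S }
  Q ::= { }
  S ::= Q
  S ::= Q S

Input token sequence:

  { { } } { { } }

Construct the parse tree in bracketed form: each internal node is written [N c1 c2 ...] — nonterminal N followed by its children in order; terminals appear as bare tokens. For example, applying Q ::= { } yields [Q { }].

[S [Q { [S [Q { }]] }] [S [Q { [S [Q { }]] }]]]

S
Q S
{ S } S
{ Q } S
{ { } } S
{ { } } Q
{ { } } { S }
{ { } } { Q }
{ { } } { { } }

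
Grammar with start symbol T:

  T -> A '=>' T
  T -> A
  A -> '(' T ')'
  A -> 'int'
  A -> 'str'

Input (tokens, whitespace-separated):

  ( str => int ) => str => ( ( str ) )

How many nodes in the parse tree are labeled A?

[T [A ( [T [A str] => [T [A int]]] )] => [T [A str] => [T [A ( [T [A ( [T [A str]] )]] )]]]]

7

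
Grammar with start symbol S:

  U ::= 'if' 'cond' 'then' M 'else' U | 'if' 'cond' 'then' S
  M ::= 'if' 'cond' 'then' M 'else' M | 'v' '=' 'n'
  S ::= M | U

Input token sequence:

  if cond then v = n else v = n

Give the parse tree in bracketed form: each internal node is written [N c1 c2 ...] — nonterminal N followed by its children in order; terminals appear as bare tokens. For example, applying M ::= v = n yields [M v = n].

S
M
if cond then M else M
if cond then v = n else M
if cond then v = n else v = n

[S [M if cond then [M v = n] else [M v = n]]]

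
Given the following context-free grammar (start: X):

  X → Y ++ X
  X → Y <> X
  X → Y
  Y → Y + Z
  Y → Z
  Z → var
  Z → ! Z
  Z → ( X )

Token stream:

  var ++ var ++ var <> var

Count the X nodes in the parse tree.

4

[X [Y [Z var]] ++ [X [Y [Z var]] ++ [X [Y [Z var]] <> [X [Y [Z var]]]]]]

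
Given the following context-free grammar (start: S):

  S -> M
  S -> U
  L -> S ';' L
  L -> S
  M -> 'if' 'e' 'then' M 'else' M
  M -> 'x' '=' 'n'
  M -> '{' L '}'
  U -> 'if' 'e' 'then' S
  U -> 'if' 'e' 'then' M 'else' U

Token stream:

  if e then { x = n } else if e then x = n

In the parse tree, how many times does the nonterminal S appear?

3

[S [U if e then [M { [L [S [M x = n]]] }] else [U if e then [S [M x = n]]]]]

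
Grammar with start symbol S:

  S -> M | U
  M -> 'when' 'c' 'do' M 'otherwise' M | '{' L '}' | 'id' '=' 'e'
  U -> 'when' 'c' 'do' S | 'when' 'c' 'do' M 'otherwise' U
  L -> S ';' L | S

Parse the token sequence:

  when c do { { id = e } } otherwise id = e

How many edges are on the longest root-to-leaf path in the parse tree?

[S [M when c do [M { [L [S [M { [L [S [M id = e]]] }]]] }] otherwise [M id = e]]]

9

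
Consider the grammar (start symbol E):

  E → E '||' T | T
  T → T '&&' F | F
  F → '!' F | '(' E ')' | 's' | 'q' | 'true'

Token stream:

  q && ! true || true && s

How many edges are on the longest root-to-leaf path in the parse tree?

[E [E [T [T [F q]] && [F ! [F true]]]] || [T [T [F true]] && [F s]]]

5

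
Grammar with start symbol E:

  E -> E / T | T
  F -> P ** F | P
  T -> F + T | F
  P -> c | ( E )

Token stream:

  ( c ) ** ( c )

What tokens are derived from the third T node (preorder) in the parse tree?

[E [T [F [P ( [E [T [F [P c]]]] )] ** [F [P ( [E [T [F [P c]]]] )]]]]]

c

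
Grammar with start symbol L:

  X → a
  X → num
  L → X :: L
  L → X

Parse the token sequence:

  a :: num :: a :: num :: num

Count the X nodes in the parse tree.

[L [X a] :: [L [X num] :: [L [X a] :: [L [X num] :: [L [X num]]]]]]

5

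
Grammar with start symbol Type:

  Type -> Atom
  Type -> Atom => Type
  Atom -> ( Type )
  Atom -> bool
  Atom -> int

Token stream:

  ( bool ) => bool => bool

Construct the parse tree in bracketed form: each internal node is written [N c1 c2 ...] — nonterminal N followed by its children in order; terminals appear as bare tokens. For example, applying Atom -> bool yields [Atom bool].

Type
Atom => Type
( Type ) => Type
( Atom ) => Type
( bool ) => Type
( bool ) => Atom => Type
( bool ) => bool => Type
( bool ) => bool => Atom
( bool ) => bool => bool

[Type [Atom ( [Type [Atom bool]] )] => [Type [Atom bool] => [Type [Atom bool]]]]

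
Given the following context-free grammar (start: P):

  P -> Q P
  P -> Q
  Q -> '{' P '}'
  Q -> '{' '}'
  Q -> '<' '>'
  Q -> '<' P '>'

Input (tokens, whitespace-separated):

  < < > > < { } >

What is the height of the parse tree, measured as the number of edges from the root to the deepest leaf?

5

[P [Q < [P [Q < >]] >] [P [Q < [P [Q { }]] >]]]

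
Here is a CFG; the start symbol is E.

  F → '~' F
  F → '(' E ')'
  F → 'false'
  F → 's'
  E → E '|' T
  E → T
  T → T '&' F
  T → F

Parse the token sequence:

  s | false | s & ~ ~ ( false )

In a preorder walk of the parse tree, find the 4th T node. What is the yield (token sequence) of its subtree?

s

[E [E [E [T [F s]]] | [T [F false]]] | [T [T [F s]] & [F ~ [F ~ [F ( [E [T [F false]]] )]]]]]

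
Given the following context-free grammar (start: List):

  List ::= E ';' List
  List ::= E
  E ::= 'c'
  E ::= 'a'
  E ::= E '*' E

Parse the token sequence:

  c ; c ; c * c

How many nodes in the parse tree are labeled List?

3

[List [E c] ; [List [E c] ; [List [E [E c] * [E c]]]]]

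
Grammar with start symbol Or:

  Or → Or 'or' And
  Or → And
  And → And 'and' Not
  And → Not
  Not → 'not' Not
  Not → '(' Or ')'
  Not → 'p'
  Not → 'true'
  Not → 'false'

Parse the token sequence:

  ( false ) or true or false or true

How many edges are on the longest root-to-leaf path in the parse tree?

9

[Or [Or [Or [Or [And [Not ( [Or [And [Not false]]] )]]] or [And [Not true]]] or [And [Not false]]] or [And [Not true]]]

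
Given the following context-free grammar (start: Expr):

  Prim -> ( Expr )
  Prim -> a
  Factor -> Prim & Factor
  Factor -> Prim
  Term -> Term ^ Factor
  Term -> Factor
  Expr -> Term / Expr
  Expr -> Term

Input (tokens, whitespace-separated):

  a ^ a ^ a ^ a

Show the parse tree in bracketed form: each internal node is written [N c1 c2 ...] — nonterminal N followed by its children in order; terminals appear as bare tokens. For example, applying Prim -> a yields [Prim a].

[Expr [Term [Term [Term [Term [Factor [Prim a]]] ^ [Factor [Prim a]]] ^ [Factor [Prim a]]] ^ [Factor [Prim a]]]]

Expr
Term
Term ^ Factor
Term ^ Factor ^ Factor
Term ^ Factor ^ Factor ^ Factor
Factor ^ Factor ^ Factor ^ Factor
Prim ^ Factor ^ Factor ^ Factor
a ^ Factor ^ Factor ^ Factor
a ^ Prim ^ Factor ^ Factor
a ^ a ^ Factor ^ Factor
a ^ a ^ Prim ^ Factor
a ^ a ^ a ^ Factor
a ^ a ^ a ^ Prim
a ^ a ^ a ^ a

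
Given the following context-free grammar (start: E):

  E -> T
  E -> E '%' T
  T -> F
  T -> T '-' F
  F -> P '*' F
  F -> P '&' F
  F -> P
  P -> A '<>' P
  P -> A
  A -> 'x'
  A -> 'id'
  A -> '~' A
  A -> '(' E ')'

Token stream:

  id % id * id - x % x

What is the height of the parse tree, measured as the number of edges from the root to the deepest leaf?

[E [E [E [T [F [P [A id]]]]] % [T [T [F [P [A id]] * [F [P [A id]]]]] - [F [P [A x]]]]] % [T [F [P [A x]]]]]

8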